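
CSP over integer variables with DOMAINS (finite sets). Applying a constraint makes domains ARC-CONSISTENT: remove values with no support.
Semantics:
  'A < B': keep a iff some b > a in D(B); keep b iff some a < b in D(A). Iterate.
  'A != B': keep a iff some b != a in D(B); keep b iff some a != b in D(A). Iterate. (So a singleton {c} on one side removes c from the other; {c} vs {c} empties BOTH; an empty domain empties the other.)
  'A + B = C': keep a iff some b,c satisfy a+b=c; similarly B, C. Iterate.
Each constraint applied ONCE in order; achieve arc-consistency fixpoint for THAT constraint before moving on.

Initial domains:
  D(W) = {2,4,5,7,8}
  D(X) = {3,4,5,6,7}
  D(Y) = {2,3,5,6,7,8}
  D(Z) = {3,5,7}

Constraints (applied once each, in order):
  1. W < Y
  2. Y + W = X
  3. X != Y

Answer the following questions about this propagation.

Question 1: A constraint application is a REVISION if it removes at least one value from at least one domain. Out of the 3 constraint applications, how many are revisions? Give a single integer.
Answer: 2

Derivation:
Constraint 1 (W < Y) on D(W)={2,4,5,7,8} D(Y)={2,3,5,6,7,8}: W {2,4,5,7,8}->{2,4,5,7}; Y {2,3,5,6,7,8}->{3,5,6,7,8} => REVISION
Constraint 2 (Y + W = X) on D(Y)={3,5,6,7,8} D(W)={2,4,5,7} D(X)={3,4,5,6,7}: Y {3,5,6,7,8}->{3,5}; W {2,4,5,7}->{2,4}; X {3,4,5,6,7}->{5,7} => REVISION
Constraint 3 (X != Y) on D(X)={5,7} D(Y)={3,5}: no change => not a revision
Total revisions = 2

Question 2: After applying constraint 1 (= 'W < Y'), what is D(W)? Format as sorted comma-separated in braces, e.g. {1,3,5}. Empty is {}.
Constraint 1 (W < Y) on D(W)={2,4,5,7,8} D(Y)={2,3,5,6,7,8}: W {2,4,5,7,8}->{2,4,5,7}; Y {2,3,5,6,7,8}->{3,5,6,7,8}
So after constraint 1: D(W) = {2,4,5,7}

Answer: {2,4,5,7}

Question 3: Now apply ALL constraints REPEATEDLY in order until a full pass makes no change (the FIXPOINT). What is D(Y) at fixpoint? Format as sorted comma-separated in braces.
Answer: {3,5}

Derivation:
pass 0 (initial): D(Y)={2,3,5,6,7,8}
pass 1: W {2,4,5,7,8}->{2,4}; X {3,4,5,6,7}->{5,7}; Y {2,3,5,6,7,8}->{3,5}
pass 2: no change
Fixpoint after 2 passes: D(Y) = {3,5}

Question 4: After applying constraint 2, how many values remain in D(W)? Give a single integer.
Answer: 2

Derivation:
Constraint 1 (W < Y) on D(W)={2,4,5,7,8} D(Y)={2,3,5,6,7,8}: W {2,4,5,7,8}->{2,4,5,7}; Y {2,3,5,6,7,8}->{3,5,6,7,8}
Constraint 2 (Y + W = X) on D(Y)={3,5,6,7,8} D(W)={2,4,5,7} D(X)={3,4,5,6,7}: Y {3,5,6,7,8}->{3,5}; W {2,4,5,7}->{2,4}; X {3,4,5,6,7}->{5,7}
So after constraint 2: D(W)={2,4}, size = 2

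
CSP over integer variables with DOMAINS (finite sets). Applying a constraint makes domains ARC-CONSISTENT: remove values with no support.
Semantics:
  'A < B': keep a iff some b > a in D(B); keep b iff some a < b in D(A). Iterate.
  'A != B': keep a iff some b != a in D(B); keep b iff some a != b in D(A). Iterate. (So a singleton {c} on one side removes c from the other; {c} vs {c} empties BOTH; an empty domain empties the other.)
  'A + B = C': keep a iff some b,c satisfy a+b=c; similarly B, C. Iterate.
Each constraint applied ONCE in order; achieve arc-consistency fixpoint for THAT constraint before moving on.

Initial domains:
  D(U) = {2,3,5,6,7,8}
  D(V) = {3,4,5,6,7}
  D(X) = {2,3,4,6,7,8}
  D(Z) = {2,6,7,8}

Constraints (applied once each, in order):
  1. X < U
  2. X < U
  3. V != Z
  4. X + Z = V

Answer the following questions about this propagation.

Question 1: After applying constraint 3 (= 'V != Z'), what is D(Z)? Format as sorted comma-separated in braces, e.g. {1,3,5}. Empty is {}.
Answer: {2,6,7,8}

Derivation:
Constraint 1 (X < U) on D(X)={2,3,4,6,7,8} D(U)={2,3,5,6,7,8}: X {2,3,4,6,7,8}->{2,3,4,6,7}; U {2,3,5,6,7,8}->{3,5,6,7,8}
Constraint 2 (X < U) on D(X)={2,3,4,6,7} D(U)={3,5,6,7,8}: no change
Constraint 3 (V != Z) on D(V)={3,4,5,6,7} D(Z)={2,6,7,8}: no change
So after constraint 3: D(Z) = {2,6,7,8}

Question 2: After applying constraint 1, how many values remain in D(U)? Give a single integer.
Constraint 1 (X < U) on D(X)={2,3,4,6,7,8} D(U)={2,3,5,6,7,8}: X {2,3,4,6,7,8}->{2,3,4,6,7}; U {2,3,5,6,7,8}->{3,5,6,7,8}
So after constraint 1: D(U)={3,5,6,7,8}, size = 5

Answer: 5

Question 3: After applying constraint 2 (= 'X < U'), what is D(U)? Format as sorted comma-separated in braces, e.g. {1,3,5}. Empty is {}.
Constraint 1 (X < U) on D(X)={2,3,4,6,7,8} D(U)={2,3,5,6,7,8}: X {2,3,4,6,7,8}->{2,3,4,6,7}; U {2,3,5,6,7,8}->{3,5,6,7,8}
Constraint 2 (X < U) on D(X)={2,3,4,6,7} D(U)={3,5,6,7,8}: no change
So after constraint 2: D(U) = {3,5,6,7,8}

Answer: {3,5,6,7,8}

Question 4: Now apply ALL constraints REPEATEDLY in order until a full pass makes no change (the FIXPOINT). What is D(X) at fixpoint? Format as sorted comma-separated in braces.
pass 0 (initial): D(X)={2,3,4,6,7,8}
pass 1: U {2,3,5,6,7,8}->{3,5,6,7,8}; V {3,4,5,6,7}->{4,5,6}; X {2,3,4,6,7,8}->{2,3,4}; Z {2,6,7,8}->{2}
pass 2: no change
Fixpoint after 2 passes: D(X) = {2,3,4}

Answer: {2,3,4}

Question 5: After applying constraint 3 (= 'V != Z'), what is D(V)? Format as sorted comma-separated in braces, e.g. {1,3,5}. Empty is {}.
Constraint 1 (X < U) on D(X)={2,3,4,6,7,8} D(U)={2,3,5,6,7,8}: X {2,3,4,6,7,8}->{2,3,4,6,7}; U {2,3,5,6,7,8}->{3,5,6,7,8}
Constraint 2 (X < U) on D(X)={2,3,4,6,7} D(U)={3,5,6,7,8}: no change
Constraint 3 (V != Z) on D(V)={3,4,5,6,7} D(Z)={2,6,7,8}: no change
So after constraint 3: D(V) = {3,4,5,6,7}

Answer: {3,4,5,6,7}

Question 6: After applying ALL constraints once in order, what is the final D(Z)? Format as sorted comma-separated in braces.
Constraint 1 (X < U) on D(X)={2,3,4,6,7,8} D(U)={2,3,5,6,7,8}: X {2,3,4,6,7,8}->{2,3,4,6,7}; U {2,3,5,6,7,8}->{3,5,6,7,8}
Constraint 2 (X < U) on D(X)={2,3,4,6,7} D(U)={3,5,6,7,8}: no change
Constraint 3 (V != Z) on D(V)={3,4,5,6,7} D(Z)={2,6,7,8}: no change
Constraint 4 (X + Z = V) on D(X)={2,3,4,6,7} D(Z)={2,6,7,8} D(V)={3,4,5,6,7}: X {2,3,4,6,7}->{2,3,4}; Z {2,6,7,8}->{2}; V {3,4,5,6,7}->{4,5,6}
So after all 4 constraints: D(Z) = {2}

Answer: {2}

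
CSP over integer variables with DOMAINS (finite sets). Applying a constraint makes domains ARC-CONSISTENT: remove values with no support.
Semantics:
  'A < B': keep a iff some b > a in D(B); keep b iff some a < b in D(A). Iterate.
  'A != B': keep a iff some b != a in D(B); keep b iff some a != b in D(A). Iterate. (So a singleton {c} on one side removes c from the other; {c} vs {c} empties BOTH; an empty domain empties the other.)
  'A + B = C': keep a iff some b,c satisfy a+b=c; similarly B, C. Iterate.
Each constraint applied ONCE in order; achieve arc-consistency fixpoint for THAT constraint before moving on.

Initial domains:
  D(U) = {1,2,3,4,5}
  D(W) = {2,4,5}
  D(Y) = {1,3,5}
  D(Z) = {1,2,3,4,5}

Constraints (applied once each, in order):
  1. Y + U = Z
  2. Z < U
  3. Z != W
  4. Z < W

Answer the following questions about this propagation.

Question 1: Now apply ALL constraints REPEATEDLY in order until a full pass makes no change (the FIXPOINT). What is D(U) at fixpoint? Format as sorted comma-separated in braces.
Answer: {}

Derivation:
pass 0 (initial): D(U)={1,2,3,4,5}
pass 1: U {1,2,3,4,5}->{3,4}; W {2,4,5}->{4,5}; Y {1,3,5}->{1,3}; Z {1,2,3,4,5}->{2,3}
pass 2: U {3,4}->{}; W {4,5}->{}; Y {1,3}->{}; Z {2,3}->{}
pass 3: no change
Fixpoint after 3 passes: D(U) = {}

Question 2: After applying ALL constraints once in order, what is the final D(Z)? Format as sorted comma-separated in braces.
Constraint 1 (Y + U = Z) on D(Y)={1,3,5} D(U)={1,2,3,4,5} D(Z)={1,2,3,4,5}: Y {1,3,5}->{1,3}; U {1,2,3,4,5}->{1,2,3,4}; Z {1,2,3,4,5}->{2,3,4,5}
Constraint 2 (Z < U) on D(Z)={2,3,4,5} D(U)={1,2,3,4}: Z {2,3,4,5}->{2,3}; U {1,2,3,4}->{3,4}
Constraint 3 (Z != W) on D(Z)={2,3} D(W)={2,4,5}: no change
Constraint 4 (Z < W) on D(Z)={2,3} D(W)={2,4,5}: W {2,4,5}->{4,5}
So after all 4 constraints: D(Z) = {2,3}

Answer: {2,3}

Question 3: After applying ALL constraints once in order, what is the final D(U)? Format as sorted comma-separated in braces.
Constraint 1 (Y + U = Z) on D(Y)={1,3,5} D(U)={1,2,3,4,5} D(Z)={1,2,3,4,5}: Y {1,3,5}->{1,3}; U {1,2,3,4,5}->{1,2,3,4}; Z {1,2,3,4,5}->{2,3,4,5}
Constraint 2 (Z < U) on D(Z)={2,3,4,5} D(U)={1,2,3,4}: Z {2,3,4,5}->{2,3}; U {1,2,3,4}->{3,4}
Constraint 3 (Z != W) on D(Z)={2,3} D(W)={2,4,5}: no change
Constraint 4 (Z < W) on D(Z)={2,3} D(W)={2,4,5}: W {2,4,5}->{4,5}
So after all 4 constraints: D(U) = {3,4}

Answer: {3,4}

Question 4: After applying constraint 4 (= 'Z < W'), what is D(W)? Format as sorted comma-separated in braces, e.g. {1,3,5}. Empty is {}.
Answer: {4,5}

Derivation:
Constraint 1 (Y + U = Z) on D(Y)={1,3,5} D(U)={1,2,3,4,5} D(Z)={1,2,3,4,5}: Y {1,3,5}->{1,3}; U {1,2,3,4,5}->{1,2,3,4}; Z {1,2,3,4,5}->{2,3,4,5}
Constraint 2 (Z < U) on D(Z)={2,3,4,5} D(U)={1,2,3,4}: Z {2,3,4,5}->{2,3}; U {1,2,3,4}->{3,4}
Constraint 3 (Z != W) on D(Z)={2,3} D(W)={2,4,5}: no change
Constraint 4 (Z < W) on D(Z)={2,3} D(W)={2,4,5}: W {2,4,5}->{4,5}
So after constraint 4: D(W) = {4,5}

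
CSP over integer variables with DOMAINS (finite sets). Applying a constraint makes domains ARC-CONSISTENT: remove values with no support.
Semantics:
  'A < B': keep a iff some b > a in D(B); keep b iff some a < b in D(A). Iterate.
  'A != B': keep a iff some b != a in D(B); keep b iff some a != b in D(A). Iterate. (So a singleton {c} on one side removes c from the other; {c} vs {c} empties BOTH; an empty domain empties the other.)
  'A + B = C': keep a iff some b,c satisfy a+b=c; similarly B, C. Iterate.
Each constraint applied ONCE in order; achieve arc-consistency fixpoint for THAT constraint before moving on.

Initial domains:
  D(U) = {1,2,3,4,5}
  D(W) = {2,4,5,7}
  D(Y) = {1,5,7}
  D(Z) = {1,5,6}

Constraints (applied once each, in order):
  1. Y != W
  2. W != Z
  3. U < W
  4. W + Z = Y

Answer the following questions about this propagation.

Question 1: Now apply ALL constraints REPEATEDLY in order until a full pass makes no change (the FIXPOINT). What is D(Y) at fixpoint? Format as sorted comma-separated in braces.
pass 0 (initial): D(Y)={1,5,7}
pass 1: W {2,4,5,7}->{2,4}; Y {1,5,7}->{5,7}; Z {1,5,6}->{1,5}
pass 2: U {1,2,3,4,5}->{1,2,3}
pass 3: no change
Fixpoint after 3 passes: D(Y) = {5,7}

Answer: {5,7}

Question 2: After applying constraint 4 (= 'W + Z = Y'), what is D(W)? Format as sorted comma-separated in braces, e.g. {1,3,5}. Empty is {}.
Answer: {2,4}

Derivation:
Constraint 1 (Y != W) on D(Y)={1,5,7} D(W)={2,4,5,7}: no change
Constraint 2 (W != Z) on D(W)={2,4,5,7} D(Z)={1,5,6}: no change
Constraint 3 (U < W) on D(U)={1,2,3,4,5} D(W)={2,4,5,7}: no change
Constraint 4 (W + Z = Y) on D(W)={2,4,5,7} D(Z)={1,5,6} D(Y)={1,5,7}: W {2,4,5,7}->{2,4}; Z {1,5,6}->{1,5}; Y {1,5,7}->{5,7}
So after constraint 4: D(W) = {2,4}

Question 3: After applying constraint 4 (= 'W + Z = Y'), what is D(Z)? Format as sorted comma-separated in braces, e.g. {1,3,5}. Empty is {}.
Constraint 1 (Y != W) on D(Y)={1,5,7} D(W)={2,4,5,7}: no change
Constraint 2 (W != Z) on D(W)={2,4,5,7} D(Z)={1,5,6}: no change
Constraint 3 (U < W) on D(U)={1,2,3,4,5} D(W)={2,4,5,7}: no change
Constraint 4 (W + Z = Y) on D(W)={2,4,5,7} D(Z)={1,5,6} D(Y)={1,5,7}: W {2,4,5,7}->{2,4}; Z {1,5,6}->{1,5}; Y {1,5,7}->{5,7}
So after constraint 4: D(Z) = {1,5}

Answer: {1,5}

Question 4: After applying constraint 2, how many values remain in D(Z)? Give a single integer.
Constraint 1 (Y != W) on D(Y)={1,5,7} D(W)={2,4,5,7}: no change
Constraint 2 (W != Z) on D(W)={2,4,5,7} D(Z)={1,5,6}: no change
So after constraint 2: D(Z)={1,5,6}, size = 3

Answer: 3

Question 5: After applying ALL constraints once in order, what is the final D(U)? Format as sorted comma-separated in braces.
Constraint 1 (Y != W) on D(Y)={1,5,7} D(W)={2,4,5,7}: no change
Constraint 2 (W != Z) on D(W)={2,4,5,7} D(Z)={1,5,6}: no change
Constraint 3 (U < W) on D(U)={1,2,3,4,5} D(W)={2,4,5,7}: no change
Constraint 4 (W + Z = Y) on D(W)={2,4,5,7} D(Z)={1,5,6} D(Y)={1,5,7}: W {2,4,5,7}->{2,4}; Z {1,5,6}->{1,5}; Y {1,5,7}->{5,7}
So after all 4 constraints: D(U) = {1,2,3,4,5}

Answer: {1,2,3,4,5}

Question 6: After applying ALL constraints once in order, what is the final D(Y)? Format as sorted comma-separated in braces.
Constraint 1 (Y != W) on D(Y)={1,5,7} D(W)={2,4,5,7}: no change
Constraint 2 (W != Z) on D(W)={2,4,5,7} D(Z)={1,5,6}: no change
Constraint 3 (U < W) on D(U)={1,2,3,4,5} D(W)={2,4,5,7}: no change
Constraint 4 (W + Z = Y) on D(W)={2,4,5,7} D(Z)={1,5,6} D(Y)={1,5,7}: W {2,4,5,7}->{2,4}; Z {1,5,6}->{1,5}; Y {1,5,7}->{5,7}
So after all 4 constraints: D(Y) = {5,7}

Answer: {5,7}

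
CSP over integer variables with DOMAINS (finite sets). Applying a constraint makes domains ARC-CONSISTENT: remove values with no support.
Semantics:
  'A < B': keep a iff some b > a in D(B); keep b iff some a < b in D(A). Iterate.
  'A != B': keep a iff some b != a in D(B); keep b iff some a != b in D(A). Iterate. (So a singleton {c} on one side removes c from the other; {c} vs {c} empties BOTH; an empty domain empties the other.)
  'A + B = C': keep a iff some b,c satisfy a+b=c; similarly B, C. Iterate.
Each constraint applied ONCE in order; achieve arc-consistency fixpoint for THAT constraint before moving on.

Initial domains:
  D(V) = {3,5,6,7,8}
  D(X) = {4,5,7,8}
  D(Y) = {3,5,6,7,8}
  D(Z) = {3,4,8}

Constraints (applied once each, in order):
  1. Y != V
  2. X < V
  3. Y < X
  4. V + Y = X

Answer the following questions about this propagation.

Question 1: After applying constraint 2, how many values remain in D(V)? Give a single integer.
Answer: 4

Derivation:
Constraint 1 (Y != V) on D(Y)={3,5,6,7,8} D(V)={3,5,6,7,8}: no change
Constraint 2 (X < V) on D(X)={4,5,7,8} D(V)={3,5,6,7,8}: X {4,5,7,8}->{4,5,7}; V {3,5,6,7,8}->{5,6,7,8}
So after constraint 2: D(V)={5,6,7,8}, size = 4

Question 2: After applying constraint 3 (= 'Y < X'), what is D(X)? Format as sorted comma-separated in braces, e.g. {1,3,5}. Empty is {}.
Answer: {4,5,7}

Derivation:
Constraint 1 (Y != V) on D(Y)={3,5,6,7,8} D(V)={3,5,6,7,8}: no change
Constraint 2 (X < V) on D(X)={4,5,7,8} D(V)={3,5,6,7,8}: X {4,5,7,8}->{4,5,7}; V {3,5,6,7,8}->{5,6,7,8}
Constraint 3 (Y < X) on D(Y)={3,5,6,7,8} D(X)={4,5,7}: Y {3,5,6,7,8}->{3,5,6}
So after constraint 3: D(X) = {4,5,7}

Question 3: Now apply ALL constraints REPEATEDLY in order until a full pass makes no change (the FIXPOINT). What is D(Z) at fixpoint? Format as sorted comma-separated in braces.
Answer: {3,4,8}

Derivation:
pass 0 (initial): D(Z)={3,4,8}
pass 1: V {3,5,6,7,8}->{}; X {4,5,7,8}->{}; Y {3,5,6,7,8}->{}
pass 2: no change
Fixpoint after 2 passes: D(Z) = {3,4,8}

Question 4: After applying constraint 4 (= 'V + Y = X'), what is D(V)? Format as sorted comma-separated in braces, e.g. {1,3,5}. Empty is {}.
Answer: {}

Derivation:
Constraint 1 (Y != V) on D(Y)={3,5,6,7,8} D(V)={3,5,6,7,8}: no change
Constraint 2 (X < V) on D(X)={4,5,7,8} D(V)={3,5,6,7,8}: X {4,5,7,8}->{4,5,7}; V {3,5,6,7,8}->{5,6,7,8}
Constraint 3 (Y < X) on D(Y)={3,5,6,7,8} D(X)={4,5,7}: Y {3,5,6,7,8}->{3,5,6}
Constraint 4 (V + Y = X) on D(V)={5,6,7,8} D(Y)={3,5,6} D(X)={4,5,7}: V {5,6,7,8}->{}; Y {3,5,6}->{}; X {4,5,7}->{}
So after constraint 4: D(V) = {}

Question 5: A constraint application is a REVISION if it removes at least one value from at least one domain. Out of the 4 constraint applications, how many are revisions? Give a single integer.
Constraint 1 (Y != V) on D(Y)={3,5,6,7,8} D(V)={3,5,6,7,8}: no change => not a revision
Constraint 2 (X < V) on D(X)={4,5,7,8} D(V)={3,5,6,7,8}: X {4,5,7,8}->{4,5,7}; V {3,5,6,7,8}->{5,6,7,8} => REVISION
Constraint 3 (Y < X) on D(Y)={3,5,6,7,8} D(X)={4,5,7}: Y {3,5,6,7,8}->{3,5,6} => REVISION
Constraint 4 (V + Y = X) on D(V)={5,6,7,8} D(Y)={3,5,6} D(X)={4,5,7}: V {5,6,7,8}->{}; Y {3,5,6}->{}; X {4,5,7}->{} => REVISION
Total revisions = 3

Answer: 3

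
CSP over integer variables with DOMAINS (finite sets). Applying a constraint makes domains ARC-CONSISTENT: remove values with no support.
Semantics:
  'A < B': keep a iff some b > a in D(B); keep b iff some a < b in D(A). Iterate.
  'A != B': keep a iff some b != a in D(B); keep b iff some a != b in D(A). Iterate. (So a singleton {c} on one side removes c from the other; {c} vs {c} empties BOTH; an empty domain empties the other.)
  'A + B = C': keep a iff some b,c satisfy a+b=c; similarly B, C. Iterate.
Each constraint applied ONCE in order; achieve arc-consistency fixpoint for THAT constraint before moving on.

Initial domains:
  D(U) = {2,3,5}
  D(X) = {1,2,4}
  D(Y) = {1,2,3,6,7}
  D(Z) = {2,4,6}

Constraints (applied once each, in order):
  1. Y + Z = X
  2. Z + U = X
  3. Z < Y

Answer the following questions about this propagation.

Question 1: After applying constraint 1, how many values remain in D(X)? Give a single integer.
Answer: 1

Derivation:
Constraint 1 (Y + Z = X) on D(Y)={1,2,3,6,7} D(Z)={2,4,6} D(X)={1,2,4}: Y {1,2,3,6,7}->{2}; Z {2,4,6}->{2}; X {1,2,4}->{4}
So after constraint 1: D(X)={4}, size = 1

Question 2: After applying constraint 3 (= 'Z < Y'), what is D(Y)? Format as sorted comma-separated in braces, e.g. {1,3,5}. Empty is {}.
Constraint 1 (Y + Z = X) on D(Y)={1,2,3,6,7} D(Z)={2,4,6} D(X)={1,2,4}: Y {1,2,3,6,7}->{2}; Z {2,4,6}->{2}; X {1,2,4}->{4}
Constraint 2 (Z + U = X) on D(Z)={2} D(U)={2,3,5} D(X)={4}: U {2,3,5}->{2}
Constraint 3 (Z < Y) on D(Z)={2} D(Y)={2}: Z {2}->{}; Y {2}->{}
So after constraint 3: D(Y) = {}

Answer: {}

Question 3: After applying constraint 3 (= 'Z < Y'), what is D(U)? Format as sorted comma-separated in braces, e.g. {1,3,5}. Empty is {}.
Constraint 1 (Y + Z = X) on D(Y)={1,2,3,6,7} D(Z)={2,4,6} D(X)={1,2,4}: Y {1,2,3,6,7}->{2}; Z {2,4,6}->{2}; X {1,2,4}->{4}
Constraint 2 (Z + U = X) on D(Z)={2} D(U)={2,3,5} D(X)={4}: U {2,3,5}->{2}
Constraint 3 (Z < Y) on D(Z)={2} D(Y)={2}: Z {2}->{}; Y {2}->{}
So after constraint 3: D(U) = {2}

Answer: {2}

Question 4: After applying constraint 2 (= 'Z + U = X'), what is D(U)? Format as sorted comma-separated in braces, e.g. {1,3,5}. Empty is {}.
Constraint 1 (Y + Z = X) on D(Y)={1,2,3,6,7} D(Z)={2,4,6} D(X)={1,2,4}: Y {1,2,3,6,7}->{2}; Z {2,4,6}->{2}; X {1,2,4}->{4}
Constraint 2 (Z + U = X) on D(Z)={2} D(U)={2,3,5} D(X)={4}: U {2,3,5}->{2}
So after constraint 2: D(U) = {2}

Answer: {2}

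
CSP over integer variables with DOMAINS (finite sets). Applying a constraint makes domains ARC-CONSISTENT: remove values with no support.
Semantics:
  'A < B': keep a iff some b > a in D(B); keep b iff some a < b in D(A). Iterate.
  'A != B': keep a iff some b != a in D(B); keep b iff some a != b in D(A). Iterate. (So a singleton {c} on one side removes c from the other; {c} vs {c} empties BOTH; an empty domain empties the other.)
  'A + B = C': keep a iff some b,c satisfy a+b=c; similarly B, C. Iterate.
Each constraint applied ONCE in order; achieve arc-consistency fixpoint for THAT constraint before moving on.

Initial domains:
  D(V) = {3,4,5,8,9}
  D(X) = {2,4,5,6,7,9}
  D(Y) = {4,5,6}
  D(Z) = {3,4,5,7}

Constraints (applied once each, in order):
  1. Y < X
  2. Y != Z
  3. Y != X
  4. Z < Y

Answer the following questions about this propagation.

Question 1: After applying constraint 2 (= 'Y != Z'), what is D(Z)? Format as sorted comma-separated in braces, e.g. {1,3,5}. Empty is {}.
Constraint 1 (Y < X) on D(Y)={4,5,6} D(X)={2,4,5,6,7,9}: X {2,4,5,6,7,9}->{5,6,7,9}
Constraint 2 (Y != Z) on D(Y)={4,5,6} D(Z)={3,4,5,7}: no change
So after constraint 2: D(Z) = {3,4,5,7}

Answer: {3,4,5,7}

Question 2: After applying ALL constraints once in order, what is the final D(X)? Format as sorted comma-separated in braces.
Constraint 1 (Y < X) on D(Y)={4,5,6} D(X)={2,4,5,6,7,9}: X {2,4,5,6,7,9}->{5,6,7,9}
Constraint 2 (Y != Z) on D(Y)={4,5,6} D(Z)={3,4,5,7}: no change
Constraint 3 (Y != X) on D(Y)={4,5,6} D(X)={5,6,7,9}: no change
Constraint 4 (Z < Y) on D(Z)={3,4,5,7} D(Y)={4,5,6}: Z {3,4,5,7}->{3,4,5}
So after all 4 constraints: D(X) = {5,6,7,9}

Answer: {5,6,7,9}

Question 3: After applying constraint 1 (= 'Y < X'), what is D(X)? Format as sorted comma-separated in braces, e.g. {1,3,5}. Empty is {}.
Answer: {5,6,7,9}

Derivation:
Constraint 1 (Y < X) on D(Y)={4,5,6} D(X)={2,4,5,6,7,9}: X {2,4,5,6,7,9}->{5,6,7,9}
So after constraint 1: D(X) = {5,6,7,9}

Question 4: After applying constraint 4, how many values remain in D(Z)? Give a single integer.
Constraint 1 (Y < X) on D(Y)={4,5,6} D(X)={2,4,5,6,7,9}: X {2,4,5,6,7,9}->{5,6,7,9}
Constraint 2 (Y != Z) on D(Y)={4,5,6} D(Z)={3,4,5,7}: no change
Constraint 3 (Y != X) on D(Y)={4,5,6} D(X)={5,6,7,9}: no change
Constraint 4 (Z < Y) on D(Z)={3,4,5,7} D(Y)={4,5,6}: Z {3,4,5,7}->{3,4,5}
So after constraint 4: D(Z)={3,4,5}, size = 3

Answer: 3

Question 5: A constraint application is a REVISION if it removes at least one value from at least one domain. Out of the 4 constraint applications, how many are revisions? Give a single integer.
Constraint 1 (Y < X) on D(Y)={4,5,6} D(X)={2,4,5,6,7,9}: X {2,4,5,6,7,9}->{5,6,7,9} => REVISION
Constraint 2 (Y != Z) on D(Y)={4,5,6} D(Z)={3,4,5,7}: no change => not a revision
Constraint 3 (Y != X) on D(Y)={4,5,6} D(X)={5,6,7,9}: no change => not a revision
Constraint 4 (Z < Y) on D(Z)={3,4,5,7} D(Y)={4,5,6}: Z {3,4,5,7}->{3,4,5} => REVISION
Total revisions = 2

Answer: 2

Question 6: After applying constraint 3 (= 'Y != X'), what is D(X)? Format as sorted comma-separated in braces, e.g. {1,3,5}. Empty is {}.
Constraint 1 (Y < X) on D(Y)={4,5,6} D(X)={2,4,5,6,7,9}: X {2,4,5,6,7,9}->{5,6,7,9}
Constraint 2 (Y != Z) on D(Y)={4,5,6} D(Z)={3,4,5,7}: no change
Constraint 3 (Y != X) on D(Y)={4,5,6} D(X)={5,6,7,9}: no change
So after constraint 3: D(X) = {5,6,7,9}

Answer: {5,6,7,9}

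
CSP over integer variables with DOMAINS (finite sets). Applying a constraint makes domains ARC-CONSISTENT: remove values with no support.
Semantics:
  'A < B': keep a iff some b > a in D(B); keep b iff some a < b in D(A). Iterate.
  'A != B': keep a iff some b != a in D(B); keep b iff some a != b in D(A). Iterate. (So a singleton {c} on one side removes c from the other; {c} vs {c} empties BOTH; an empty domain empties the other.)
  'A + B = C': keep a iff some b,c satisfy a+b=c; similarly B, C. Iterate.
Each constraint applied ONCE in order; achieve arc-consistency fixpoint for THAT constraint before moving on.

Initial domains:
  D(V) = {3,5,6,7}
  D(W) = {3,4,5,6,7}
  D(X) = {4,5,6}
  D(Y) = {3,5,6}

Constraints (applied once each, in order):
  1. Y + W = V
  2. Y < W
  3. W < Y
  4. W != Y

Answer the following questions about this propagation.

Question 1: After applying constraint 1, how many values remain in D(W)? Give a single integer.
Answer: 2

Derivation:
Constraint 1 (Y + W = V) on D(Y)={3,5,6} D(W)={3,4,5,6,7} D(V)={3,5,6,7}: Y {3,5,6}->{3}; W {3,4,5,6,7}->{3,4}; V {3,5,6,7}->{6,7}
So after constraint 1: D(W)={3,4}, size = 2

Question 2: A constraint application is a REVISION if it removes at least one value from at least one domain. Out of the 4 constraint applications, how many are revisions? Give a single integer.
Answer: 3

Derivation:
Constraint 1 (Y + W = V) on D(Y)={3,5,6} D(W)={3,4,5,6,7} D(V)={3,5,6,7}: Y {3,5,6}->{3}; W {3,4,5,6,7}->{3,4}; V {3,5,6,7}->{6,7} => REVISION
Constraint 2 (Y < W) on D(Y)={3} D(W)={3,4}: W {3,4}->{4} => REVISION
Constraint 3 (W < Y) on D(W)={4} D(Y)={3}: W {4}->{}; Y {3}->{} => REVISION
Constraint 4 (W != Y) on D(W)={} D(Y)={}: no change => not a revision
Total revisions = 3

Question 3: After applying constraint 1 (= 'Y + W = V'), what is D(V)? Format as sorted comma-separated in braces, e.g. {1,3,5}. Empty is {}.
Constraint 1 (Y + W = V) on D(Y)={3,5,6} D(W)={3,4,5,6,7} D(V)={3,5,6,7}: Y {3,5,6}->{3}; W {3,4,5,6,7}->{3,4}; V {3,5,6,7}->{6,7}
So after constraint 1: D(V) = {6,7}

Answer: {6,7}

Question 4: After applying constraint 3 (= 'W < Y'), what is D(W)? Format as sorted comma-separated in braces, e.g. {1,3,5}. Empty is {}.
Answer: {}

Derivation:
Constraint 1 (Y + W = V) on D(Y)={3,5,6} D(W)={3,4,5,6,7} D(V)={3,5,6,7}: Y {3,5,6}->{3}; W {3,4,5,6,7}->{3,4}; V {3,5,6,7}->{6,7}
Constraint 2 (Y < W) on D(Y)={3} D(W)={3,4}: W {3,4}->{4}
Constraint 3 (W < Y) on D(W)={4} D(Y)={3}: W {4}->{}; Y {3}->{}
So after constraint 3: D(W) = {}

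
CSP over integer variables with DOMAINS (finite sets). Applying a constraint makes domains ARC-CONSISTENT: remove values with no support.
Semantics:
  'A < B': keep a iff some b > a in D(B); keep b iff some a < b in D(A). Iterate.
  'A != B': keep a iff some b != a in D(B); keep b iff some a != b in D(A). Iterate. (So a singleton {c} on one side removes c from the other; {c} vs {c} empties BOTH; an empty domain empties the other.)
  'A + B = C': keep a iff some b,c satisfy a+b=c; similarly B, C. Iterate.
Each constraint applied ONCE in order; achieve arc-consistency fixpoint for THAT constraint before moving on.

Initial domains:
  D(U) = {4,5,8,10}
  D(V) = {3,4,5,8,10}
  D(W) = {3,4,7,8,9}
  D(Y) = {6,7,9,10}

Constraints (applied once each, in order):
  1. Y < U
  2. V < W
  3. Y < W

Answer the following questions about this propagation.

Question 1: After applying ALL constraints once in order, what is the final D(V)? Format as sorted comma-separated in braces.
Answer: {3,4,5,8}

Derivation:
Constraint 1 (Y < U) on D(Y)={6,7,9,10} D(U)={4,5,8,10}: Y {6,7,9,10}->{6,7,9}; U {4,5,8,10}->{8,10}
Constraint 2 (V < W) on D(V)={3,4,5,8,10} D(W)={3,4,7,8,9}: V {3,4,5,8,10}->{3,4,5,8}; W {3,4,7,8,9}->{4,7,8,9}
Constraint 3 (Y < W) on D(Y)={6,7,9} D(W)={4,7,8,9}: Y {6,7,9}->{6,7}; W {4,7,8,9}->{7,8,9}
So after all 3 constraints: D(V) = {3,4,5,8}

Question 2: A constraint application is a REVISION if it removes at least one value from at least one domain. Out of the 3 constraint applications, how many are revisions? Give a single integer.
Answer: 3

Derivation:
Constraint 1 (Y < U) on D(Y)={6,7,9,10} D(U)={4,5,8,10}: Y {6,7,9,10}->{6,7,9}; U {4,5,8,10}->{8,10} => REVISION
Constraint 2 (V < W) on D(V)={3,4,5,8,10} D(W)={3,4,7,8,9}: V {3,4,5,8,10}->{3,4,5,8}; W {3,4,7,8,9}->{4,7,8,9} => REVISION
Constraint 3 (Y < W) on D(Y)={6,7,9} D(W)={4,7,8,9}: Y {6,7,9}->{6,7}; W {4,7,8,9}->{7,8,9} => REVISION
Total revisions = 3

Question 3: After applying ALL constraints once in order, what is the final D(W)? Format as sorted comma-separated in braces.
Answer: {7,8,9}

Derivation:
Constraint 1 (Y < U) on D(Y)={6,7,9,10} D(U)={4,5,8,10}: Y {6,7,9,10}->{6,7,9}; U {4,5,8,10}->{8,10}
Constraint 2 (V < W) on D(V)={3,4,5,8,10} D(W)={3,4,7,8,9}: V {3,4,5,8,10}->{3,4,5,8}; W {3,4,7,8,9}->{4,7,8,9}
Constraint 3 (Y < W) on D(Y)={6,7,9} D(W)={4,7,8,9}: Y {6,7,9}->{6,7}; W {4,7,8,9}->{7,8,9}
So after all 3 constraints: D(W) = {7,8,9}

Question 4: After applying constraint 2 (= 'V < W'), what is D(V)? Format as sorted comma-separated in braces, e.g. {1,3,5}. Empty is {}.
Constraint 1 (Y < U) on D(Y)={6,7,9,10} D(U)={4,5,8,10}: Y {6,7,9,10}->{6,7,9}; U {4,5,8,10}->{8,10}
Constraint 2 (V < W) on D(V)={3,4,5,8,10} D(W)={3,4,7,8,9}: V {3,4,5,8,10}->{3,4,5,8}; W {3,4,7,8,9}->{4,7,8,9}
So after constraint 2: D(V) = {3,4,5,8}

Answer: {3,4,5,8}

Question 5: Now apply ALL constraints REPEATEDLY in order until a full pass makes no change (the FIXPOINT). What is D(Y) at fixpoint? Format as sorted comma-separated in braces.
Answer: {6,7}

Derivation:
pass 0 (initial): D(Y)={6,7,9,10}
pass 1: U {4,5,8,10}->{8,10}; V {3,4,5,8,10}->{3,4,5,8}; W {3,4,7,8,9}->{7,8,9}; Y {6,7,9,10}->{6,7}
pass 2: no change
Fixpoint after 2 passes: D(Y) = {6,7}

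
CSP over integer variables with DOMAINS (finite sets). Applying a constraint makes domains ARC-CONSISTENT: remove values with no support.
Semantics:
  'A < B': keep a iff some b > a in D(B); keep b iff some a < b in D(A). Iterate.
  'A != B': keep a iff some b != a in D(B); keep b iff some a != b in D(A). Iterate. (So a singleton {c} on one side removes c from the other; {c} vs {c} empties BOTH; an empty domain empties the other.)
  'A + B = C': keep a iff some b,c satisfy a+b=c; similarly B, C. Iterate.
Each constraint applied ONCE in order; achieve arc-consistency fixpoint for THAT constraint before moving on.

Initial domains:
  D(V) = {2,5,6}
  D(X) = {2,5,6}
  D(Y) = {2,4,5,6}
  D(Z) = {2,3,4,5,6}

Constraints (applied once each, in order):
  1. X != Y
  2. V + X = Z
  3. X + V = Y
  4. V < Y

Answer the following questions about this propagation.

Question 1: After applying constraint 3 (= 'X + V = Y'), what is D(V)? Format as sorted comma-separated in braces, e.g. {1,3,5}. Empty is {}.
Constraint 1 (X != Y) on D(X)={2,5,6} D(Y)={2,4,5,6}: no change
Constraint 2 (V + X = Z) on D(V)={2,5,6} D(X)={2,5,6} D(Z)={2,3,4,5,6}: V {2,5,6}->{2}; X {2,5,6}->{2}; Z {2,3,4,5,6}->{4}
Constraint 3 (X + V = Y) on D(X)={2} D(V)={2} D(Y)={2,4,5,6}: Y {2,4,5,6}->{4}
So after constraint 3: D(V) = {2}

Answer: {2}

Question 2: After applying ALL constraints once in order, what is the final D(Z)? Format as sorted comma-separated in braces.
Constraint 1 (X != Y) on D(X)={2,5,6} D(Y)={2,4,5,6}: no change
Constraint 2 (V + X = Z) on D(V)={2,5,6} D(X)={2,5,6} D(Z)={2,3,4,5,6}: V {2,5,6}->{2}; X {2,5,6}->{2}; Z {2,3,4,5,6}->{4}
Constraint 3 (X + V = Y) on D(X)={2} D(V)={2} D(Y)={2,4,5,6}: Y {2,4,5,6}->{4}
Constraint 4 (V < Y) on D(V)={2} D(Y)={4}: no change
So after all 4 constraints: D(Z) = {4}

Answer: {4}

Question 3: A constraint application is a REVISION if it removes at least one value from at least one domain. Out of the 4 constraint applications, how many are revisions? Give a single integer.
Answer: 2

Derivation:
Constraint 1 (X != Y) on D(X)={2,5,6} D(Y)={2,4,5,6}: no change => not a revision
Constraint 2 (V + X = Z) on D(V)={2,5,6} D(X)={2,5,6} D(Z)={2,3,4,5,6}: V {2,5,6}->{2}; X {2,5,6}->{2}; Z {2,3,4,5,6}->{4} => REVISION
Constraint 3 (X + V = Y) on D(X)={2} D(V)={2} D(Y)={2,4,5,6}: Y {2,4,5,6}->{4} => REVISION
Constraint 4 (V < Y) on D(V)={2} D(Y)={4}: no change => not a revision
Total revisions = 2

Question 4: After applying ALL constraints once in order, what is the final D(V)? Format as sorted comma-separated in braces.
Answer: {2}

Derivation:
Constraint 1 (X != Y) on D(X)={2,5,6} D(Y)={2,4,5,6}: no change
Constraint 2 (V + X = Z) on D(V)={2,5,6} D(X)={2,5,6} D(Z)={2,3,4,5,6}: V {2,5,6}->{2}; X {2,5,6}->{2}; Z {2,3,4,5,6}->{4}
Constraint 3 (X + V = Y) on D(X)={2} D(V)={2} D(Y)={2,4,5,6}: Y {2,4,5,6}->{4}
Constraint 4 (V < Y) on D(V)={2} D(Y)={4}: no change
So after all 4 constraints: D(V) = {2}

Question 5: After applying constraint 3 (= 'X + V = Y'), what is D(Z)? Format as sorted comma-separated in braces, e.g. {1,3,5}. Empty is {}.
Answer: {4}

Derivation:
Constraint 1 (X != Y) on D(X)={2,5,6} D(Y)={2,4,5,6}: no change
Constraint 2 (V + X = Z) on D(V)={2,5,6} D(X)={2,5,6} D(Z)={2,3,4,5,6}: V {2,5,6}->{2}; X {2,5,6}->{2}; Z {2,3,4,5,6}->{4}
Constraint 3 (X + V = Y) on D(X)={2} D(V)={2} D(Y)={2,4,5,6}: Y {2,4,5,6}->{4}
So after constraint 3: D(Z) = {4}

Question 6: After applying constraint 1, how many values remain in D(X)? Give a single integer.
Constraint 1 (X != Y) on D(X)={2,5,6} D(Y)={2,4,5,6}: no change
So after constraint 1: D(X)={2,5,6}, size = 3

Answer: 3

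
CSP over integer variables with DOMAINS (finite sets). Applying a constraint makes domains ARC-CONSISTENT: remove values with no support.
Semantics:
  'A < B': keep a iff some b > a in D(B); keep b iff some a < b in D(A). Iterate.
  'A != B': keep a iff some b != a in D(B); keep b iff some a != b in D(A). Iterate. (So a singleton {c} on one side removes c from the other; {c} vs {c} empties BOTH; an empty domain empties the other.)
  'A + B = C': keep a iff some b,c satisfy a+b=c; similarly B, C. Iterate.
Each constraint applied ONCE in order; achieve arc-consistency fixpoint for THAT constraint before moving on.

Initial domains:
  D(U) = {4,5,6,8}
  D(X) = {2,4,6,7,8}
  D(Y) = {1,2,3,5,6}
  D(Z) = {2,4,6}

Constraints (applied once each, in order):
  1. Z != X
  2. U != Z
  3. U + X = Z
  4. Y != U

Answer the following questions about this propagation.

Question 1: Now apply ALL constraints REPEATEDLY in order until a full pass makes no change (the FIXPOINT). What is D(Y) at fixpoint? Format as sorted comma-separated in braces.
pass 0 (initial): D(Y)={1,2,3,5,6}
pass 1: U {4,5,6,8}->{4}; X {2,4,6,7,8}->{2}; Z {2,4,6}->{6}
pass 2: no change
Fixpoint after 2 passes: D(Y) = {1,2,3,5,6}

Answer: {1,2,3,5,6}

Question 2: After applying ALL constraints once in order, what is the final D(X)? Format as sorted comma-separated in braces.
Constraint 1 (Z != X) on D(Z)={2,4,6} D(X)={2,4,6,7,8}: no change
Constraint 2 (U != Z) on D(U)={4,5,6,8} D(Z)={2,4,6}: no change
Constraint 3 (U + X = Z) on D(U)={4,5,6,8} D(X)={2,4,6,7,8} D(Z)={2,4,6}: U {4,5,6,8}->{4}; X {2,4,6,7,8}->{2}; Z {2,4,6}->{6}
Constraint 4 (Y != U) on D(Y)={1,2,3,5,6} D(U)={4}: no change
So after all 4 constraints: D(X) = {2}

Answer: {2}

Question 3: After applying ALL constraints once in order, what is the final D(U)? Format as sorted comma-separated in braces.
Answer: {4}

Derivation:
Constraint 1 (Z != X) on D(Z)={2,4,6} D(X)={2,4,6,7,8}: no change
Constraint 2 (U != Z) on D(U)={4,5,6,8} D(Z)={2,4,6}: no change
Constraint 3 (U + X = Z) on D(U)={4,5,6,8} D(X)={2,4,6,7,8} D(Z)={2,4,6}: U {4,5,6,8}->{4}; X {2,4,6,7,8}->{2}; Z {2,4,6}->{6}
Constraint 4 (Y != U) on D(Y)={1,2,3,5,6} D(U)={4}: no change
So after all 4 constraints: D(U) = {4}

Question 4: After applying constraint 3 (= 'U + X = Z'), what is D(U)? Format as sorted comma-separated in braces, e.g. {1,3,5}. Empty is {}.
Constraint 1 (Z != X) on D(Z)={2,4,6} D(X)={2,4,6,7,8}: no change
Constraint 2 (U != Z) on D(U)={4,5,6,8} D(Z)={2,4,6}: no change
Constraint 3 (U + X = Z) on D(U)={4,5,6,8} D(X)={2,4,6,7,8} D(Z)={2,4,6}: U {4,5,6,8}->{4}; X {2,4,6,7,8}->{2}; Z {2,4,6}->{6}
So after constraint 3: D(U) = {4}

Answer: {4}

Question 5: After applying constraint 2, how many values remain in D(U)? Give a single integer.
Constraint 1 (Z != X) on D(Z)={2,4,6} D(X)={2,4,6,7,8}: no change
Constraint 2 (U != Z) on D(U)={4,5,6,8} D(Z)={2,4,6}: no change
So after constraint 2: D(U)={4,5,6,8}, size = 4

Answer: 4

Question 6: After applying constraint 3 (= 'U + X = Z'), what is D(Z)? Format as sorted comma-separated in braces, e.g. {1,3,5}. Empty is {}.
Answer: {6}

Derivation:
Constraint 1 (Z != X) on D(Z)={2,4,6} D(X)={2,4,6,7,8}: no change
Constraint 2 (U != Z) on D(U)={4,5,6,8} D(Z)={2,4,6}: no change
Constraint 3 (U + X = Z) on D(U)={4,5,6,8} D(X)={2,4,6,7,8} D(Z)={2,4,6}: U {4,5,6,8}->{4}; X {2,4,6,7,8}->{2}; Z {2,4,6}->{6}
So after constraint 3: D(Z) = {6}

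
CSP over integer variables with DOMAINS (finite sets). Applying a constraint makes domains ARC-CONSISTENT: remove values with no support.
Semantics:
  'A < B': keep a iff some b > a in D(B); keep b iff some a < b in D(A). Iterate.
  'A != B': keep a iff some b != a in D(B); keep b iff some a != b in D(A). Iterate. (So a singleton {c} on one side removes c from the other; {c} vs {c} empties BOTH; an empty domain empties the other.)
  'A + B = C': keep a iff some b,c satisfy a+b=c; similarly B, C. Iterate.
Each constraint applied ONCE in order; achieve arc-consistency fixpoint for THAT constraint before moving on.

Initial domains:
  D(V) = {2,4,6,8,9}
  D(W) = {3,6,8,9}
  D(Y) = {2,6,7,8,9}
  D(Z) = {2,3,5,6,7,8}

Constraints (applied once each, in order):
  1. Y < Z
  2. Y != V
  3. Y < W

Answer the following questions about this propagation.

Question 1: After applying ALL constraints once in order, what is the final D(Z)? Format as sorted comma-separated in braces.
Constraint 1 (Y < Z) on D(Y)={2,6,7,8,9} D(Z)={2,3,5,6,7,8}: Y {2,6,7,8,9}->{2,6,7}; Z {2,3,5,6,7,8}->{3,5,6,7,8}
Constraint 2 (Y != V) on D(Y)={2,6,7} D(V)={2,4,6,8,9}: no change
Constraint 3 (Y < W) on D(Y)={2,6,7} D(W)={3,6,8,9}: no change
So after all 3 constraints: D(Z) = {3,5,6,7,8}

Answer: {3,5,6,7,8}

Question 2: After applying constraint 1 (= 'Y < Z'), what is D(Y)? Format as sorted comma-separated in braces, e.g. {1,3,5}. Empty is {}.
Answer: {2,6,7}

Derivation:
Constraint 1 (Y < Z) on D(Y)={2,6,7,8,9} D(Z)={2,3,5,6,7,8}: Y {2,6,7,8,9}->{2,6,7}; Z {2,3,5,6,7,8}->{3,5,6,7,8}
So after constraint 1: D(Y) = {2,6,7}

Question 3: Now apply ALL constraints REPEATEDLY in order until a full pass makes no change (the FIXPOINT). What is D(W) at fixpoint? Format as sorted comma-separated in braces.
Answer: {3,6,8,9}

Derivation:
pass 0 (initial): D(W)={3,6,8,9}
pass 1: Y {2,6,7,8,9}->{2,6,7}; Z {2,3,5,6,7,8}->{3,5,6,7,8}
pass 2: no change
Fixpoint after 2 passes: D(W) = {3,6,8,9}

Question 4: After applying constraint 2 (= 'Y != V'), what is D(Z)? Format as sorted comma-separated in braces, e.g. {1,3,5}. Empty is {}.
Constraint 1 (Y < Z) on D(Y)={2,6,7,8,9} D(Z)={2,3,5,6,7,8}: Y {2,6,7,8,9}->{2,6,7}; Z {2,3,5,6,7,8}->{3,5,6,7,8}
Constraint 2 (Y != V) on D(Y)={2,6,7} D(V)={2,4,6,8,9}: no change
So after constraint 2: D(Z) = {3,5,6,7,8}

Answer: {3,5,6,7,8}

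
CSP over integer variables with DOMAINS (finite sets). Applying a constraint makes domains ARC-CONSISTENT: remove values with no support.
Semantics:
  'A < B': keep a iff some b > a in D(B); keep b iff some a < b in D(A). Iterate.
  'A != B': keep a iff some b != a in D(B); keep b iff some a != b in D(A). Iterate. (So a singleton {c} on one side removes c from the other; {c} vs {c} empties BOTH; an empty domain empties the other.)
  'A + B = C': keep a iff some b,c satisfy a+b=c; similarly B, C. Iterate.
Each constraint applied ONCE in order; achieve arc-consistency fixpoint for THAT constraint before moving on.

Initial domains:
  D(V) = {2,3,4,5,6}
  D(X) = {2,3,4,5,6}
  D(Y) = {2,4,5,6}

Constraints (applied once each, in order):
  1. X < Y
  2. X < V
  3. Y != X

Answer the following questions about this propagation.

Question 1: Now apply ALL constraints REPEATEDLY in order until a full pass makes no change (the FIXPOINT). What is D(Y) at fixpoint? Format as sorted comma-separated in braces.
pass 0 (initial): D(Y)={2,4,5,6}
pass 1: V {2,3,4,5,6}->{3,4,5,6}; X {2,3,4,5,6}->{2,3,4,5}; Y {2,4,5,6}->{4,5,6}
pass 2: no change
Fixpoint after 2 passes: D(Y) = {4,5,6}

Answer: {4,5,6}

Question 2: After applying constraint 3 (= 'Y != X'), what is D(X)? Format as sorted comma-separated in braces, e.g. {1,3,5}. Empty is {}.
Constraint 1 (X < Y) on D(X)={2,3,4,5,6} D(Y)={2,4,5,6}: X {2,3,4,5,6}->{2,3,4,5}; Y {2,4,5,6}->{4,5,6}
Constraint 2 (X < V) on D(X)={2,3,4,5} D(V)={2,3,4,5,6}: V {2,3,4,5,6}->{3,4,5,6}
Constraint 3 (Y != X) on D(Y)={4,5,6} D(X)={2,3,4,5}: no change
So after constraint 3: D(X) = {2,3,4,5}

Answer: {2,3,4,5}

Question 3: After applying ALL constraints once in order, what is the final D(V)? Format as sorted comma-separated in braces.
Constraint 1 (X < Y) on D(X)={2,3,4,5,6} D(Y)={2,4,5,6}: X {2,3,4,5,6}->{2,3,4,5}; Y {2,4,5,6}->{4,5,6}
Constraint 2 (X < V) on D(X)={2,3,4,5} D(V)={2,3,4,5,6}: V {2,3,4,5,6}->{3,4,5,6}
Constraint 3 (Y != X) on D(Y)={4,5,6} D(X)={2,3,4,5}: no change
So after all 3 constraints: D(V) = {3,4,5,6}

Answer: {3,4,5,6}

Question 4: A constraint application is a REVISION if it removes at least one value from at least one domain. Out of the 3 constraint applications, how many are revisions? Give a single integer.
Constraint 1 (X < Y) on D(X)={2,3,4,5,6} D(Y)={2,4,5,6}: X {2,3,4,5,6}->{2,3,4,5}; Y {2,4,5,6}->{4,5,6} => REVISION
Constraint 2 (X < V) on D(X)={2,3,4,5} D(V)={2,3,4,5,6}: V {2,3,4,5,6}->{3,4,5,6} => REVISION
Constraint 3 (Y != X) on D(Y)={4,5,6} D(X)={2,3,4,5}: no change => not a revision
Total revisions = 2

Answer: 2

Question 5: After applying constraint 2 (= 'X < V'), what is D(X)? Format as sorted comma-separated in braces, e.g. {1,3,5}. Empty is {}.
Constraint 1 (X < Y) on D(X)={2,3,4,5,6} D(Y)={2,4,5,6}: X {2,3,4,5,6}->{2,3,4,5}; Y {2,4,5,6}->{4,5,6}
Constraint 2 (X < V) on D(X)={2,3,4,5} D(V)={2,3,4,5,6}: V {2,3,4,5,6}->{3,4,5,6}
So after constraint 2: D(X) = {2,3,4,5}

Answer: {2,3,4,5}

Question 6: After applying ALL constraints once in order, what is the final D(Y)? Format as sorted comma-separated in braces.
Answer: {4,5,6}

Derivation:
Constraint 1 (X < Y) on D(X)={2,3,4,5,6} D(Y)={2,4,5,6}: X {2,3,4,5,6}->{2,3,4,5}; Y {2,4,5,6}->{4,5,6}
Constraint 2 (X < V) on D(X)={2,3,4,5} D(V)={2,3,4,5,6}: V {2,3,4,5,6}->{3,4,5,6}
Constraint 3 (Y != X) on D(Y)={4,5,6} D(X)={2,3,4,5}: no change
So after all 3 constraints: D(Y) = {4,5,6}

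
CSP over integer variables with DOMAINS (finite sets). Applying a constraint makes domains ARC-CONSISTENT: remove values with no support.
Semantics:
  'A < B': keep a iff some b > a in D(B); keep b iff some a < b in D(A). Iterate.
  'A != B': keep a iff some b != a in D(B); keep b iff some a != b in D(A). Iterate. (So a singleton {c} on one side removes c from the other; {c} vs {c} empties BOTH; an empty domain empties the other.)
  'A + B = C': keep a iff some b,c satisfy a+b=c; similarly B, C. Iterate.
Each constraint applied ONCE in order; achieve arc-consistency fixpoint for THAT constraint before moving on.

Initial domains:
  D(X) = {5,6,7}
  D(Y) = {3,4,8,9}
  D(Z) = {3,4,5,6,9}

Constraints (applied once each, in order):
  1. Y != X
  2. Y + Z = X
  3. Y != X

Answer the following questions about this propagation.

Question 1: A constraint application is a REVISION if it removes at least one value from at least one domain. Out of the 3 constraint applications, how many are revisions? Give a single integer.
Constraint 1 (Y != X) on D(Y)={3,4,8,9} D(X)={5,6,7}: no change => not a revision
Constraint 2 (Y + Z = X) on D(Y)={3,4,8,9} D(Z)={3,4,5,6,9} D(X)={5,6,7}: Y {3,4,8,9}->{3,4}; Z {3,4,5,6,9}->{3,4}; X {5,6,7}->{6,7} => REVISION
Constraint 3 (Y != X) on D(Y)={3,4} D(X)={6,7}: no change => not a revision
Total revisions = 1

Answer: 1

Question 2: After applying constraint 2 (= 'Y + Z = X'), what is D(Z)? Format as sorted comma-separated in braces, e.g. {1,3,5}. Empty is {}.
Answer: {3,4}

Derivation:
Constraint 1 (Y != X) on D(Y)={3,4,8,9} D(X)={5,6,7}: no change
Constraint 2 (Y + Z = X) on D(Y)={3,4,8,9} D(Z)={3,4,5,6,9} D(X)={5,6,7}: Y {3,4,8,9}->{3,4}; Z {3,4,5,6,9}->{3,4}; X {5,6,7}->{6,7}
So after constraint 2: D(Z) = {3,4}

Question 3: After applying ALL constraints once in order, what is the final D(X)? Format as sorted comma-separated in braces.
Answer: {6,7}

Derivation:
Constraint 1 (Y != X) on D(Y)={3,4,8,9} D(X)={5,6,7}: no change
Constraint 2 (Y + Z = X) on D(Y)={3,4,8,9} D(Z)={3,4,5,6,9} D(X)={5,6,7}: Y {3,4,8,9}->{3,4}; Z {3,4,5,6,9}->{3,4}; X {5,6,7}->{6,7}
Constraint 3 (Y != X) on D(Y)={3,4} D(X)={6,7}: no change
So after all 3 constraints: D(X) = {6,7}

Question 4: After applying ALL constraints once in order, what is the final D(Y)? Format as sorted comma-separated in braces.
Constraint 1 (Y != X) on D(Y)={3,4,8,9} D(X)={5,6,7}: no change
Constraint 2 (Y + Z = X) on D(Y)={3,4,8,9} D(Z)={3,4,5,6,9} D(X)={5,6,7}: Y {3,4,8,9}->{3,4}; Z {3,4,5,6,9}->{3,4}; X {5,6,7}->{6,7}
Constraint 3 (Y != X) on D(Y)={3,4} D(X)={6,7}: no change
So after all 3 constraints: D(Y) = {3,4}

Answer: {3,4}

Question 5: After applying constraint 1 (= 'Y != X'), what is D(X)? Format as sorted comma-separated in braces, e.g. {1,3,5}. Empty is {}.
Answer: {5,6,7}

Derivation:
Constraint 1 (Y != X) on D(Y)={3,4,8,9} D(X)={5,6,7}: no change
So after constraint 1: D(X) = {5,6,7}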